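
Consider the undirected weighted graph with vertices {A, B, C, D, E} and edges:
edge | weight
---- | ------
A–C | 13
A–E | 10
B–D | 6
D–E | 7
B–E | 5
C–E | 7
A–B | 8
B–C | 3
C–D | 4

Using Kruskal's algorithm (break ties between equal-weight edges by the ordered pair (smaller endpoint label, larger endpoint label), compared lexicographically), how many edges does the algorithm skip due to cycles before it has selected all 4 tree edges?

3

Kruskal's algorithm — process edges by increasing weight (ties by edge label):
B–C (3): add — endpoints in different components.
C–D (4): add — endpoints in different components.
B–E (5): add — endpoints in different components.
B–D (6): skip — B and D already connected.
C–E (7): skip — C and E already connected.
D–E (7): skip — D and E already connected.
A–B (8): add — endpoints in different components.
Edges rejected before the tree was complete: 3.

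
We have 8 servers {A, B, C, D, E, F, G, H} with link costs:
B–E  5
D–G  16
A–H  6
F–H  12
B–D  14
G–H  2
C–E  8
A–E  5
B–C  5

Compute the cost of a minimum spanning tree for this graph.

Kruskal's algorithm — process edges by increasing weight (ties by edge label):
G–H (2): add — endpoints in different components.
A–E (5): add — endpoints in different components.
B–C (5): add — endpoints in different components.
B–E (5): add — endpoints in different components.
A–H (6): add — endpoints in different components.
C–E (8): skip — C and E already connected.
F–H (12): add — endpoints in different components.
B–D (14): add — endpoints in different components.
MST edges: G–H, A–E, B–C, B–E, A–H, F–H, B–D; total weight 2+5+5+5+6+12+14 = 49.

49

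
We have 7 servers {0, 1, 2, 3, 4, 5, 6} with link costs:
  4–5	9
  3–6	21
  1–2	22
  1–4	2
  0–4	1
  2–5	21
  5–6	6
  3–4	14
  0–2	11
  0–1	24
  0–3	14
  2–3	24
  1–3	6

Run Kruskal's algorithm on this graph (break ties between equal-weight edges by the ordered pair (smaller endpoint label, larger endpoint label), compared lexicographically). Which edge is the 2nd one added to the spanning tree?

Kruskal's algorithm — process edges by increasing weight (ties by edge label):
0–4 (1): add. Components now {0,4} {1} {2} {3} {5} {6}
1–4 (2): add. Components now {0,1,4} {2} {3} {5} {6}
1–3 (6): add. Components now {0,1,3,4} {2} {5} {6}
5–6 (6): add. Components now {0,1,3,4} {2} {5,6}
4–5 (9): add. Components now {0,1,3,4,5,6} {2}
0–2 (11): add. Components now {0,1,2,3,4,5,6}
The 2nd edge added is 1–4.

1-4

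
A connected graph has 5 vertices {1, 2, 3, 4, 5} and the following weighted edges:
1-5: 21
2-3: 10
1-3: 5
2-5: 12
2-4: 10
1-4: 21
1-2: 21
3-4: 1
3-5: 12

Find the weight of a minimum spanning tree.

28

Prim, starting at 2.
Step 1: frontier [2-3 10, 2-4 10, 2-5 12, 1-2 21] → take 2-3 (10); add 3.
Step 2: frontier [2-4 10, 2-5 12, 1-2 21, 3-4 1, 1-3 5, 3-5 12] → take 3-4 (1); add 4.
Step 3: frontier [2-5 12, 1-2 21, 1-3 5, 3-5 12, 1-4 21] → take 1-3 (5); add 1.
Step 4: frontier [1-5 21, 2-5 12, 3-5 12] → take 2-5 (12); add 5.
MST edges: 2-3, 3-4, 1-3, 2-5; total weight 10+1+5+12 = 28.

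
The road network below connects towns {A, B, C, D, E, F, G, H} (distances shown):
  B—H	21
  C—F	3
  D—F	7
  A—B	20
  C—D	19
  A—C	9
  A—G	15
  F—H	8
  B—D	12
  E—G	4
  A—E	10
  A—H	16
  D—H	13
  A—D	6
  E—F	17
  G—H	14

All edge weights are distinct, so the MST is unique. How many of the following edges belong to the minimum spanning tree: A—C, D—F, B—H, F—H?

Sort edges by weight, then run Kruskal:
C—F (3): add — endpoints in different components.
E—G (4): add — endpoints in different components.
A—D (6): add — endpoints in different components.
D—F (7): add — endpoints in different components.
F—H (8): add — endpoints in different components.
A—C (9): skip — A and C already connected.
A—E (10): add — endpoints in different components.
B—D (12): add — endpoints in different components.
MST edge set: {C—F, E—G, A—D, D—F, F—H, A—E, B—D}.
Of the listed edges, {D—F, F—H} are in the MST → 2.

2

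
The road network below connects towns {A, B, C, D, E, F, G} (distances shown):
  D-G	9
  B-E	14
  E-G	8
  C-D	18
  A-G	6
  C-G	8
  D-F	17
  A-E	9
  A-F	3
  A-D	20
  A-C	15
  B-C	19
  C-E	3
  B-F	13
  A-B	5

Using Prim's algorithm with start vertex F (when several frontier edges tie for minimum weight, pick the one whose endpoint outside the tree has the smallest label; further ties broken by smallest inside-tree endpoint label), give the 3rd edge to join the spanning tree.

A-G

Prim's algorithm from F:
Step 1: cheapest edge leaving the tree is A-F (3); add A.
Step 2: cheapest edge leaving the tree is A-B (5); add B.
Step 3: cheapest edge leaving the tree is A-G (6); add G.
Step 4: cheapest edge leaving the tree is C-G (8); add C.
Step 5: cheapest edge leaving the tree is C-E (3); add E.
Step 6: cheapest edge leaving the tree is D-G (9); add D.
The 3rd edge added is A-G.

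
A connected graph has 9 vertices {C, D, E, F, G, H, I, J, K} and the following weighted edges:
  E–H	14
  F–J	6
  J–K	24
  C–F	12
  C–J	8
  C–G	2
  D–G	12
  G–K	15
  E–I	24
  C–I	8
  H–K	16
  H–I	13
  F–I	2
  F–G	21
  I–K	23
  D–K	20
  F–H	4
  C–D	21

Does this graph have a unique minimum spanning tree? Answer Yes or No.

No

Kruskal: consider edges lightest-first.
C–G (2): add — endpoints in different components.
F–I (2): add — endpoints in different components.
F–H (4): add — endpoints in different components.
F–J (6): add — endpoints in different components.
C–I (8): add — endpoints in different components.
C–J (8): skip — C and J already connected.
C–F (12): skip — C and F already connected.
D–G (12): add — endpoints in different components.
H–I (13): skip — H and I already connected.
E–H (14): add — endpoints in different components.
G–K (15): add — endpoints in different components.
Non-tree edge C–J has weight 8, equal to the heaviest edge on its tree cycle — swapping gives another MST of the same weight. Not unique.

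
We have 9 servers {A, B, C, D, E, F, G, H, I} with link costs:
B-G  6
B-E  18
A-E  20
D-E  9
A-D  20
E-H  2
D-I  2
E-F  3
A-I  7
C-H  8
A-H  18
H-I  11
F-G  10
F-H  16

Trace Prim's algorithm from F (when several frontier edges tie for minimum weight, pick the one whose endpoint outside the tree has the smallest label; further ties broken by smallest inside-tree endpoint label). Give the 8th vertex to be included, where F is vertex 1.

Prim's algorithm from F:
Step 1: frontier [E-F 3, F-G 10, F-H 16] → take E-F (3); add E.
Step 2: frontier [E-H 2, D-E 9, B-E 18, A-E 20, F-G 10, F-H 16] → take E-H (2); add H.
Step 3: frontier [D-E 9, B-E 18, A-E 20, F-G 10, C-H 8, H-I 11, A-H 18] → take C-H (8); add C.
Step 4: frontier [D-E 9, B-E 18, A-E 20, F-G 10, H-I 11, A-H 18] → take D-E (9); add D.
Step 5: frontier [D-I 2, A-D 20, B-E 18, A-E 20, F-G 10, H-I 11, A-H 18] → take D-I (2); add I.
Step 6: frontier [A-D 20, B-E 18, A-E 20, F-G 10, A-H 18, A-I 7] → take A-I (7); add A.
Step 7: frontier [B-E 18, F-G 10] → take F-G (10); add G.
Step 8: frontier [B-E 18, B-G 6] → take B-G (6); add B.
Vertex order: F, E, H, C, D, I, A, G, B. The 8th vertex is G.

G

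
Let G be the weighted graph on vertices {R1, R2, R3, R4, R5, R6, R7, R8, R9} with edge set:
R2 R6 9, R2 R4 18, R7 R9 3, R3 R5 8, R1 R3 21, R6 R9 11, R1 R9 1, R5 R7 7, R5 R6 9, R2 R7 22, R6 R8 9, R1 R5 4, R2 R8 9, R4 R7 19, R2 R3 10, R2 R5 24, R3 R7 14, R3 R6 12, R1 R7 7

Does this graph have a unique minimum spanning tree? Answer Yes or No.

No

Kruskal's algorithm — process edges by increasing weight (ties by edge label):
R1 R9 (1): add — endpoints in different components.
R7 R9 (3): add — endpoints in different components.
R1 R5 (4): add — endpoints in different components.
R1 R7 (7): skip — R1 and R7 already connected.
R5 R7 (7): skip — R5 and R7 already connected.
R3 R5 (8): add — endpoints in different components.
R2 R6 (9): add — endpoints in different components.
R2 R8 (9): add — endpoints in different components.
R5 R6 (9): add — endpoints in different components.
R6 R8 (9): skip — R8 and R6 already connected.
R2 R3 (10): skip — R2 and R3 already connected.
R6 R9 (11): skip — R9 and R6 already connected.
R3 R6 (12): skip — R3 and R6 already connected.
R3 R7 (14): skip — R3 and R7 already connected.
R2 R4 (18): add — endpoints in different components.
Non-tree edge R6 R8 has weight 9, equal to the heaviest edge on its tree cycle — swapping gives another MST of the same weight. Not unique.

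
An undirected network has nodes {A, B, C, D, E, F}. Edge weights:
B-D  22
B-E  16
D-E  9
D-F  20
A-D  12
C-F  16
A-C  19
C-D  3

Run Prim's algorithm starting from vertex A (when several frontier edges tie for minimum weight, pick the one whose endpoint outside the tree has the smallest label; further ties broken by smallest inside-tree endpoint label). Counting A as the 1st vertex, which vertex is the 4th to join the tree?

E

Grow the tree from A using Prim:
Step 1: frontier [A-D 12, A-C 19] → take A-D (12); add D.
Step 2: frontier [A-C 19, C-D 3, D-E 9, D-F 20, B-D 22] → take C-D (3); add C.
Step 3: frontier [C-F 16, D-E 9, D-F 20, B-D 22] → take D-E (9); add E.
Step 4: frontier [C-F 16, D-F 20, B-D 22, B-E 16] → take B-E (16); add B.
Step 5: frontier [C-F 16, D-F 20] → take C-F (16); add F.
Vertex order: A, D, C, E, B, F. The 4th vertex is E.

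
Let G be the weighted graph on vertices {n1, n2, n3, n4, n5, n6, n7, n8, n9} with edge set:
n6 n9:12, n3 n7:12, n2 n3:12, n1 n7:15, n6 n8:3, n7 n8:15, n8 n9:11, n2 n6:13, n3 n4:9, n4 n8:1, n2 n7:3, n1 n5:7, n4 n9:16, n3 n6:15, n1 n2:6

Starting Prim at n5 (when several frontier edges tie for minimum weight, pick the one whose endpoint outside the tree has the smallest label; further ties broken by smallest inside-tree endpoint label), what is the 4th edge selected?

n2-n3

Prim, starting at n5.
Step 1: cheapest edge leaving the tree is n1 n5 (7); add n1.
Step 2: cheapest edge leaving the tree is n1 n2 (6); add n2.
Step 3: cheapest edge leaving the tree is n2 n7 (3); add n7.
Step 4: cheapest edge leaving the tree is n2 n3 (12); add n3.
Step 5: cheapest edge leaving the tree is n3 n4 (9); add n4.
Step 6: cheapest edge leaving the tree is n4 n8 (1); add n8.
Step 7: cheapest edge leaving the tree is n6 n8 (3); add n6.
Step 8: cheapest edge leaving the tree is n8 n9 (11); add n9.
The 4th edge added is n2 n3.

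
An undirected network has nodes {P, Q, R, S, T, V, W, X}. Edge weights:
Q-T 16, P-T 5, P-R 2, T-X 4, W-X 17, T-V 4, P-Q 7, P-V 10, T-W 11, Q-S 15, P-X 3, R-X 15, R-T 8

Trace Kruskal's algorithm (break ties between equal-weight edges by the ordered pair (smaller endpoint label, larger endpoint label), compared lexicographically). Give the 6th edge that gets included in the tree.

Kruskal: consider edges lightest-first.
P-R (2): add — endpoints in different components.
P-X (3): add — endpoints in different components.
T-V (4): add — endpoints in different components.
T-X (4): add — endpoints in different components.
P-T (5): skip — T and P already connected.
P-Q (7): add — endpoints in different components.
R-T (8): skip — R and T already connected.
P-V (10): skip — V and P already connected.
T-W (11): add — endpoints in different components.
Q-S (15): add — endpoints in different components.
The 6th edge added is T-W.

T-W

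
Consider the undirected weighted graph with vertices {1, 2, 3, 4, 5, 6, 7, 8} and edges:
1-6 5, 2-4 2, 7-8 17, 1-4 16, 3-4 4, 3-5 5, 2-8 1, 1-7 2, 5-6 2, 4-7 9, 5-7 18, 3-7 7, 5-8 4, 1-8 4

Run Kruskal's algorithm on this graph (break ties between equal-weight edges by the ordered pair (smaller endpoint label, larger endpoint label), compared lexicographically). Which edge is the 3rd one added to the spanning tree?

Kruskal: consider edges lightest-first.
2-8 (1): add — endpoints in different components.
1-7 (2): add — endpoints in different components.
2-4 (2): add — endpoints in different components.
5-6 (2): add — endpoints in different components.
1-8 (4): add — endpoints in different components.
3-4 (4): add — endpoints in different components.
5-8 (4): add — endpoints in different components.
The 3rd edge added is 2-4.

2-4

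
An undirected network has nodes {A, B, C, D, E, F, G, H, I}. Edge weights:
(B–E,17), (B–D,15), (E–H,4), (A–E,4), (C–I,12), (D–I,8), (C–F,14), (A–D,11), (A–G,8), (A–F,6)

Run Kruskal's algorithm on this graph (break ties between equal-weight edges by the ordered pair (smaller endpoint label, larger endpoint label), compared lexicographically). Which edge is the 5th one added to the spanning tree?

Kruskal: consider edges lightest-first.
A–E (4): add — endpoints in different components.
E–H (4): add — endpoints in different components.
A–F (6): add — endpoints in different components.
A–G (8): add — endpoints in different components.
D–I (8): add — endpoints in different components.
A–D (11): add — endpoints in different components.
C–I (12): add — endpoints in different components.
C–F (14): skip — C and F already connected.
B–D (15): add — endpoints in different components.
The 5th edge added is D–I.

D-I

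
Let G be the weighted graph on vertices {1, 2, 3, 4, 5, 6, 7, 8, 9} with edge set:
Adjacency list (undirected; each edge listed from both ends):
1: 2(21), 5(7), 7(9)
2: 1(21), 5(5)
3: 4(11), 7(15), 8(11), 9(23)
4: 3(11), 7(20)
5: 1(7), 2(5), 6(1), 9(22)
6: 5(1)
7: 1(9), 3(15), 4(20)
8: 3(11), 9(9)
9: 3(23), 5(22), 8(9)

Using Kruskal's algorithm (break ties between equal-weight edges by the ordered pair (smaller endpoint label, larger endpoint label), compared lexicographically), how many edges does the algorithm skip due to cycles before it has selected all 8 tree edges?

Kruskal's algorithm — process edges by increasing weight (ties by edge label):
5–6 (1): add — endpoints in different components.
2–5 (5): add — endpoints in different components.
1–5 (7): add — endpoints in different components.
1–7 (9): add — endpoints in different components.
8–9 (9): add — endpoints in different components.
3–4 (11): add — endpoints in different components.
3–8 (11): add — endpoints in different components.
3–7 (15): add — endpoints in different components.
Edges rejected before the tree was complete: 0.

0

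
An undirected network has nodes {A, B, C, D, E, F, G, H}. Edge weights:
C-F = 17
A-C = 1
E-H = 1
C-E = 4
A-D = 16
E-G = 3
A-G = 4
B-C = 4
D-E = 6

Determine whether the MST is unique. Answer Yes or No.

Sort edges by weight, then run Kruskal:
A-C (1): add — endpoints in different components.
E-H (1): add — endpoints in different components.
E-G (3): add — endpoints in different components.
A-G (4): add — endpoints in different components.
B-C (4): add — endpoints in different components.
C-E (4): skip — C and E already connected.
D-E (6): add — endpoints in different components.
A-D (16): skip — A and D already connected.
C-F (17): add — endpoints in different components.
Non-tree edge C-E has weight 4, equal to the heaviest edge on its tree cycle — swapping gives another MST of the same weight. Not unique.

No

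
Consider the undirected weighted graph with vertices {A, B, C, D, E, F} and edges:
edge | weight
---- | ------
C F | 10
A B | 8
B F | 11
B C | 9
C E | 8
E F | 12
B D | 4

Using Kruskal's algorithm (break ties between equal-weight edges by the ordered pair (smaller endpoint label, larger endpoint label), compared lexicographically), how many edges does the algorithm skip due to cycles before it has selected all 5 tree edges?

Kruskal's algorithm — process edges by increasing weight (ties by edge label):
B D (4): add. Components now {A} {B,D} {C} {E} {F}
A B (8): add. Components now {A,B,D} {C} {E} {F}
C E (8): add. Components now {A,B,D} {C,E} {F}
B C (9): add. Components now {A,B,C,D,E} {F}
C F (10): add. Components now {A,B,C,D,E,F}
Edges rejected before the tree was complete: 0.

0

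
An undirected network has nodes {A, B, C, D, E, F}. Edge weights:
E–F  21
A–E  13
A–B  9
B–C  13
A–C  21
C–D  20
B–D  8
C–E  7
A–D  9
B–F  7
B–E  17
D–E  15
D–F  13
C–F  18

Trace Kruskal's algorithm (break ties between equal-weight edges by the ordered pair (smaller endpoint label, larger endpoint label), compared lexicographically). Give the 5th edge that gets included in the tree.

A-E

Sort edges by weight, then run Kruskal:
B–F (7): add — endpoints in different components.
C–E (7): add — endpoints in different components.
B–D (8): add — endpoints in different components.
A–B (9): add — endpoints in different components.
A–D (9): skip — A and D already connected.
A–E (13): add — endpoints in different components.
The 5th edge added is A–E.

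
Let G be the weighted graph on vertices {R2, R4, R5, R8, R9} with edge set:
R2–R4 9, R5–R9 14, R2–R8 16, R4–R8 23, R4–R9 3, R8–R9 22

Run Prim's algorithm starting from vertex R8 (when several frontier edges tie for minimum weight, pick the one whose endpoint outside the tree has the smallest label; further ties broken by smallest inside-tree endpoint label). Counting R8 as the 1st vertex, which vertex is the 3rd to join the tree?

Prim's algorithm from R8:
Step 1: cheapest edge leaving the tree is R2–R8 (16); add R2.
Step 2: cheapest edge leaving the tree is R2–R4 (9); add R4.
Step 3: cheapest edge leaving the tree is R4–R9 (3); add R9.
Step 4: cheapest edge leaving the tree is R5–R9 (14); add R5.
Vertex order: R8, R2, R4, R9, R5. The 3rd vertex is R4.

R4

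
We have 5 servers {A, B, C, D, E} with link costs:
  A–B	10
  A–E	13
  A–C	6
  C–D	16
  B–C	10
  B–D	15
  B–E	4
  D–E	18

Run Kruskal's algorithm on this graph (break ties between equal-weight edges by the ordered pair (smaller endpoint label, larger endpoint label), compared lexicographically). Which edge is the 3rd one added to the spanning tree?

Kruskal: consider edges lightest-first.
B–E (4): add — endpoints in different components.
A–C (6): add — endpoints in different components.
A–B (10): add — endpoints in different components.
B–C (10): skip — B and C already connected.
A–E (13): skip — A and E already connected.
B–D (15): add — endpoints in different components.
The 3rd edge added is A–B.

A-B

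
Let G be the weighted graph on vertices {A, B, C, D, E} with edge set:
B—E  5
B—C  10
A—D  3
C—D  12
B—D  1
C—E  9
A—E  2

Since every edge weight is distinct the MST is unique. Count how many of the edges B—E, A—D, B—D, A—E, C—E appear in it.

Kruskal's algorithm — process edges by increasing weight (ties by edge label):
B—D (1): add — endpoints in different components.
A—E (2): add — endpoints in different components.
A—D (3): add — endpoints in different components.
B—E (5): skip — B and E already connected.
C—E (9): add — endpoints in different components.
MST edge set: {B—D, A—E, A—D, C—E}.
Of the listed edges, {A—D, B—D, A—E, C—E} are in the MST → 4.

4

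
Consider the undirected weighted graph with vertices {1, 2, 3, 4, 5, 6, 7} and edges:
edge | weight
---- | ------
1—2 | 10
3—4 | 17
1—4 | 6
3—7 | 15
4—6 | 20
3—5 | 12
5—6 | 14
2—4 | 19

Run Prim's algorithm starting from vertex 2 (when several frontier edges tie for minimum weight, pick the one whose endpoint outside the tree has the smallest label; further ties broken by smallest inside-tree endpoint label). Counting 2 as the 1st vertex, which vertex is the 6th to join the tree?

Prim's algorithm from 2:
Step 1: frontier [1—2 10, 2—4 19] → take 1—2 (10); add 1.
Step 2: frontier [1—4 6, 2—4 19] → take 1—4 (6); add 4.
Step 3: frontier [3—4 17, 4—6 20] → take 3—4 (17); add 3.
Step 4: frontier [3—5 12, 3—7 15, 4—6 20] → take 3—5 (12); add 5.
Step 5: frontier [3—7 15, 4—6 20, 5—6 14] → take 5—6 (14); add 6.
Step 6: frontier [3—7 15] → take 3—7 (15); add 7.
Vertex order: 2, 1, 4, 3, 5, 6, 7. The 6th vertex is 6.

6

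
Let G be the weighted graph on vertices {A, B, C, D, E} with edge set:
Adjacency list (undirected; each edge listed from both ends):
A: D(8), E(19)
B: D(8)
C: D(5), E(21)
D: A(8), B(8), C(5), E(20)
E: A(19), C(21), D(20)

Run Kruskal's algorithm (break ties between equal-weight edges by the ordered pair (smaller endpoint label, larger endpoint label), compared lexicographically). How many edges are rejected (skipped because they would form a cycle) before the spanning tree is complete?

0

Sort edges by weight, then run Kruskal:
C–D (5): add — endpoints in different components.
A–D (8): add — endpoints in different components.
B–D (8): add — endpoints in different components.
A–E (19): add — endpoints in different components.
Edges rejected before the tree was complete: 0.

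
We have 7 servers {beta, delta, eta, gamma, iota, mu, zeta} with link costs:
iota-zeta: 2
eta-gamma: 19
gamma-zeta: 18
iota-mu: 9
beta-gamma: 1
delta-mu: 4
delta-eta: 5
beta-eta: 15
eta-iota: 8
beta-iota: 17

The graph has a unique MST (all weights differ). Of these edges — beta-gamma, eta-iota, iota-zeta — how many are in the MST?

Sort edges by weight, then run Kruskal:
beta-gamma (1): add. Components now {beta,gamma} {eta} {delta} {iota} {zeta} {mu}
iota-zeta (2): add. Components now {beta,gamma} {eta} {delta} {iota,zeta} {mu}
delta-mu (4): add. Components now {beta,gamma} {eta} {delta,mu} {iota,zeta}
delta-eta (5): add. Components now {beta,gamma} {delta,eta,mu} {iota,zeta}
eta-iota (8): add. Components now {beta,gamma} {delta,eta,iota,mu,zeta}
iota-mu (9): skip — iota and mu already connected.
beta-eta (15): add. Components now {beta,delta,eta,gamma,iota,mu,zeta}
MST edge set: {beta-gamma, iota-zeta, delta-mu, delta-eta, eta-iota, beta-eta}.
Of the listed edges, {beta-gamma, eta-iota, iota-zeta} are in the MST → 3.

3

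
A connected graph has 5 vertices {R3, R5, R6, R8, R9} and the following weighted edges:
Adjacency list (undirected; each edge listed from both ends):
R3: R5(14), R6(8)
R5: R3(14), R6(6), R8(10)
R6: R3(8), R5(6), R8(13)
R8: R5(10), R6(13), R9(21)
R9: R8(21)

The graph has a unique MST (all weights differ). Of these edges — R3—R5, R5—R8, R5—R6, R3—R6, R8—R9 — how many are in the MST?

Kruskal: consider edges lightest-first.
R5—R6 (6): add — endpoints in different components.
R3—R6 (8): add — endpoints in different components.
R5—R8 (10): add — endpoints in different components.
R6—R8 (13): skip — R8 and R6 already connected.
R3—R5 (14): skip — R3 and R5 already connected.
R8—R9 (21): add — endpoints in different components.
MST edge set: {R5—R6, R3—R6, R5—R8, R8—R9}.
Of the listed edges, {R5—R8, R5—R6, R3—R6, R8—R9} are in the MST → 4.

4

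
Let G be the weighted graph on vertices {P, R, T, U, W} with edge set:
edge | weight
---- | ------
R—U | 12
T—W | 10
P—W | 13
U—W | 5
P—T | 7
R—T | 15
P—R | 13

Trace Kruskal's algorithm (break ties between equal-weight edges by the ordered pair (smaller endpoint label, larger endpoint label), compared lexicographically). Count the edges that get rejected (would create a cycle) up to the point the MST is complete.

0

Kruskal: consider edges lightest-first.
U—W (5): add. Components now {U,W} {P} {T} {R}
P—T (7): add. Components now {U,W} {P,T} {R}
T—W (10): add. Components now {P,T,U,W} {R}
R—U (12): add. Components now {P,R,T,U,W}
Edges rejected before the tree was complete: 0.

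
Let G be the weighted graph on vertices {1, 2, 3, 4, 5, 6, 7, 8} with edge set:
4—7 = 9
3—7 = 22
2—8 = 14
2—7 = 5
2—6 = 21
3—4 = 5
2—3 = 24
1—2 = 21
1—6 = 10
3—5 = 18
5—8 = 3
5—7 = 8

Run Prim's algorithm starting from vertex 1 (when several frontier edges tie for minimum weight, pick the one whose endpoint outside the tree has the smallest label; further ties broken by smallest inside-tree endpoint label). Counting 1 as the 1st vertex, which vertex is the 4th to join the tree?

Grow the tree from 1 using Prim:
Step 1: frontier [1—6 10, 1—2 21] → take 1—6 (10); add 6.
Step 2: frontier [1—2 21, 2—6 21] → take 1—2 (21); add 2.
Step 3: frontier [2—7 5, 2—8 14, 2—3 24] → take 2—7 (5); add 7.
Step 4: frontier [2—8 14, 2—3 24, 5—7 8, 4—7 9, 3—7 22] → take 5—7 (8); add 5.
Step 5: frontier [2—8 14, 2—3 24, 5—8 3, 3—5 18, 4—7 9, 3—7 22] → take 5—8 (3); add 8.
Step 6: frontier [2—3 24, 3—5 18, 4—7 9, 3—7 22] → take 4—7 (9); add 4.
Step 7: frontier [2—3 24, 3—4 5, 3—5 18, 3—7 22] → take 3—4 (5); add 3.
Vertex order: 1, 6, 2, 7, 5, 8, 4, 3. The 4th vertex is 7.

7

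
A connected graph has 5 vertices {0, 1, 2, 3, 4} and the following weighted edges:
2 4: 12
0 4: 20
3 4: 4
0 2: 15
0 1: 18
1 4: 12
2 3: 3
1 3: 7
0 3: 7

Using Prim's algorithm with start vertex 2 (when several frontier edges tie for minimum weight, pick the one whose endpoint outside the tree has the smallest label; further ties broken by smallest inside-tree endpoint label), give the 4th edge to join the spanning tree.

Prim's algorithm from 2:
Step 1: cheapest edge leaving the tree is 2 3 (3); add 3.
Step 2: cheapest edge leaving the tree is 3 4 (4); add 4.
Step 3: cheapest edge leaving the tree is 0 3 (7); add 0.
Step 4: cheapest edge leaving the tree is 1 3 (7); add 1.
The 4th edge added is 1 3.

1-3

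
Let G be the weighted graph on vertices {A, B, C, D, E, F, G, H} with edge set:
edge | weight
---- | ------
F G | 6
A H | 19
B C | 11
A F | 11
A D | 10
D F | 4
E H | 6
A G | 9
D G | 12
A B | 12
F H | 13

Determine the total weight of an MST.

61

Prim's algorithm from E:
Step 1: cheapest edge leaving the tree is E H (6); add H.
Step 2: cheapest edge leaving the tree is F H (13); add F.
Step 3: cheapest edge leaving the tree is D F (4); add D.
Step 4: cheapest edge leaving the tree is F G (6); add G.
Step 5: cheapest edge leaving the tree is A G (9); add A.
Step 6: cheapest edge leaving the tree is A B (12); add B.
Step 7: cheapest edge leaving the tree is B C (11); add C.
MST edges: E H, F H, D F, F G, A G, A B, B C; total weight 6+13+4+6+9+12+11 = 61.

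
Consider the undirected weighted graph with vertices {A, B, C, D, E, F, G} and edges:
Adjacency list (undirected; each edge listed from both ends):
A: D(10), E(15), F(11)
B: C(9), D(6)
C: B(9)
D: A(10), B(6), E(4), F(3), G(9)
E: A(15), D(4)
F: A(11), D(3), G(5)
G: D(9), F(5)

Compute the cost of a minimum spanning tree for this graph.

Sort edges by weight, then run Kruskal:
D–F (3): add. Components now {A} {B} {C} {D,F} {E} {G}
D–E (4): add. Components now {A} {B} {C} {D,E,F} {G}
F–G (5): add. Components now {A} {B} {C} {D,E,F,G}
B–D (6): add. Components now {A} {B,D,E,F,G} {C}
B–C (9): add. Components now {A} {B,C,D,E,F,G}
D–G (9): skip — D and G already connected.
A–D (10): add. Components now {A,B,C,D,E,F,G}
MST edges: D–F, D–E, F–G, B–D, B–C, A–D; total weight 3+4+5+6+9+10 = 37.

37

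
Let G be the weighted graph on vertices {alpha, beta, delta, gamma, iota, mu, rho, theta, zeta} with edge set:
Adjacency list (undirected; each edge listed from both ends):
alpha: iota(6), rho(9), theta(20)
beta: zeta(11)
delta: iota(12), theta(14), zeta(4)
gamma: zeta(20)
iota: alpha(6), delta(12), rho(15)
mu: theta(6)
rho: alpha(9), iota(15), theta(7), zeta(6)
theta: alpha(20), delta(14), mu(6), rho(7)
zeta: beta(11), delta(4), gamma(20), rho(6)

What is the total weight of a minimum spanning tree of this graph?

69

Prim's algorithm from alpha:
Step 1: frontier [alpha—iota 6, alpha—rho 9, alpha—theta 20] → take alpha—iota (6); add iota.
Step 2: frontier [alpha—rho 9, alpha—theta 20, delta—iota 12, iota—rho 15] → take alpha—rho (9); add rho.
Step 3: frontier [alpha—theta 20, delta—iota 12, rho—zeta 6, rho—theta 7] → take rho—zeta (6); add zeta.
Step 4: frontier [alpha—theta 20, delta—iota 12, rho—theta 7, delta—zeta 4, beta—zeta 11, gamma—zeta 20] → take delta—zeta (4); add delta.
Step 5: frontier [alpha—theta 20, delta—theta 14, rho—theta 7, beta—zeta 11, gamma—zeta 20] → take rho—theta (7); add theta.
Step 6: frontier [mu—theta 6, beta—zeta 11, gamma—zeta 20] → take mu—theta (6); add mu.
Step 7: frontier [beta—zeta 11, gamma—zeta 20] → take beta—zeta (11); add beta.
Step 8: frontier [gamma—zeta 20] → take gamma—zeta (20); add gamma.
MST edges: alpha—iota, alpha—rho, rho—zeta, delta—zeta, rho—theta, mu—theta, beta—zeta, gamma—zeta; total weight 6+9+6+4+7+6+11+20 = 69.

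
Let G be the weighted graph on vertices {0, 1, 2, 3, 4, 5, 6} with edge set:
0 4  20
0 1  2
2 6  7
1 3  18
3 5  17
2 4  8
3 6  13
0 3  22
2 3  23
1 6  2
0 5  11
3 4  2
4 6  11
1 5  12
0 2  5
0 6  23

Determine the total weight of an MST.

30

Prim's algorithm from 0:
Step 1: cheapest edge leaving the tree is 0 1 (2); add 1.
Step 2: cheapest edge leaving the tree is 1 6 (2); add 6.
Step 3: cheapest edge leaving the tree is 0 2 (5); add 2.
Step 4: cheapest edge leaving the tree is 2 4 (8); add 4.
Step 5: cheapest edge leaving the tree is 3 4 (2); add 3.
Step 6: cheapest edge leaving the tree is 0 5 (11); add 5.
MST edges: 0 1, 1 6, 0 2, 2 4, 3 4, 0 5; total weight 2+2+5+8+2+11 = 30.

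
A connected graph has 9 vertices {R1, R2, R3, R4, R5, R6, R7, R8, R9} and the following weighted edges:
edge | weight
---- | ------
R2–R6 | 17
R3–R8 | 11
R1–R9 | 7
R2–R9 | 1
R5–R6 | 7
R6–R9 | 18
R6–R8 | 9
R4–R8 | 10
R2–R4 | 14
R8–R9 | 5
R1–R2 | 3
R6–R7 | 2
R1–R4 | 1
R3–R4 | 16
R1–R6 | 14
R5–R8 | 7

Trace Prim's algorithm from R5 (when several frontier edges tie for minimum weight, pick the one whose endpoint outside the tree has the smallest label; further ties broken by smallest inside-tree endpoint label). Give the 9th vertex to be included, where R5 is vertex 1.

R3

Grow the tree from R5 using Prim:
Step 1: cheapest edge leaving the tree is R5–R6 (7); add R6.
Step 2: cheapest edge leaving the tree is R6–R7 (2); add R7.
Step 3: cheapest edge leaving the tree is R5–R8 (7); add R8.
Step 4: cheapest edge leaving the tree is R8–R9 (5); add R9.
Step 5: cheapest edge leaving the tree is R2–R9 (1); add R2.
Step 6: cheapest edge leaving the tree is R1–R2 (3); add R1.
Step 7: cheapest edge leaving the tree is R1–R4 (1); add R4.
Step 8: cheapest edge leaving the tree is R3–R8 (11); add R3.
Vertex order: R5, R6, R7, R8, R9, R2, R1, R4, R3. The 9th vertex is R3.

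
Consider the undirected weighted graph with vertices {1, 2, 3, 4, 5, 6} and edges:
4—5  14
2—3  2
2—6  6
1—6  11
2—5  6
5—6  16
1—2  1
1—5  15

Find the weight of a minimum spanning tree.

Prim, starting at 4.
Step 1: frontier [4—5 14] → take 4—5 (14); add 5.
Step 2: frontier [2—5 6, 1—5 15, 5—6 16] → take 2—5 (6); add 2.
Step 3: frontier [1—2 1, 2—3 2, 2—6 6, 1—5 15, 5—6 16] → take 1—2 (1); add 1.
Step 4: frontier [1—6 11, 2—3 2, 2—6 6, 5—6 16] → take 2—3 (2); add 3.
Step 5: frontier [1—6 11, 2—6 6, 5—6 16] → take 2—6 (6); add 6.
MST edges: 4—5, 2—5, 1—2, 2—3, 2—6; total weight 14+6+1+2+6 = 29.

29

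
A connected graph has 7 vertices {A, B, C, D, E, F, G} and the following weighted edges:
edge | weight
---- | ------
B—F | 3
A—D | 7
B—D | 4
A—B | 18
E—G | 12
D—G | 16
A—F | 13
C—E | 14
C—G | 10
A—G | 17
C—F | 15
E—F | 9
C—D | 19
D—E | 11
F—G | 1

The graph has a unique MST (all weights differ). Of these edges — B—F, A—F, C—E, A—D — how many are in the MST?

Kruskal's algorithm — process edges by increasing weight (ties by edge label):
F—G (1): add — endpoints in different components.
B—F (3): add — endpoints in different components.
B—D (4): add — endpoints in different components.
A—D (7): add — endpoints in different components.
E—F (9): add — endpoints in different components.
C—G (10): add — endpoints in different components.
MST edge set: {F—G, B—F, B—D, A—D, E—F, C—G}.
Of the listed edges, {B—F, A—D} are in the MST → 2.

2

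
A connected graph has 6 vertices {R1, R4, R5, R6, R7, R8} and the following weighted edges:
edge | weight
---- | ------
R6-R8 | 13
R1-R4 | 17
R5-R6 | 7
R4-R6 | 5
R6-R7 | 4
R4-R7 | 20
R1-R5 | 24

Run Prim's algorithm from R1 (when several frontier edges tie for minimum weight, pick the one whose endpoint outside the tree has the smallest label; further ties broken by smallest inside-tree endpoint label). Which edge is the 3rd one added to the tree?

R6-R7

Prim's algorithm from R1:
Step 1: frontier [R1-R4 17, R1-R5 24] → take R1-R4 (17); add R4.
Step 2: frontier [R1-R5 24, R4-R6 5, R4-R7 20] → take R4-R6 (5); add R6.
Step 3: frontier [R1-R5 24, R4-R7 20, R6-R7 4, R5-R6 7, R6-R8 13] → take R6-R7 (4); add R7.
Step 4: frontier [R1-R5 24, R5-R6 7, R6-R8 13] → take R5-R6 (7); add R5.
Step 5: frontier [R6-R8 13] → take R6-R8 (13); add R8.
The 3rd edge added is R6-R7.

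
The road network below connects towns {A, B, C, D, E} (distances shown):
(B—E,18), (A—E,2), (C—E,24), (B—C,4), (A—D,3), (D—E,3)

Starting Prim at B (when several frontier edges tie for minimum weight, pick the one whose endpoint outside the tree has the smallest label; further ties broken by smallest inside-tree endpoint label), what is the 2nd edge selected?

Grow the tree from B using Prim:
Step 1: cheapest edge leaving the tree is B—C (4); add C.
Step 2: cheapest edge leaving the tree is B—E (18); add E.
Step 3: cheapest edge leaving the tree is A—E (2); add A.
Step 4: cheapest edge leaving the tree is A—D (3); add D.
The 2nd edge added is B—E.

B-E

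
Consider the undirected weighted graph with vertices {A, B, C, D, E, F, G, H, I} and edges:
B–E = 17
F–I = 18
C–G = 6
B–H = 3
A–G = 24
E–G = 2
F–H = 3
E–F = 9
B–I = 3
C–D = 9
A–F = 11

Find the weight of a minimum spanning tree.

46

Prim's algorithm from E:
Step 1: frontier [E–G 2, E–F 9, B–E 17] → take E–G (2); add G.
Step 2: frontier [E–F 9, B–E 17, C–G 6, A–G 24] → take C–G (6); add C.
Step 3: frontier [C–D 9, E–F 9, B–E 17, A–G 24] → take C–D (9); add D.
Step 4: frontier [E–F 9, B–E 17, A–G 24] → take E–F (9); add F.
Step 5: frontier [B–E 17, F–H 3, A–F 11, F–I 18, A–G 24] → take F–H (3); add H.
Step 6: frontier [B–E 17, A–F 11, F–I 18, A–G 24, B–H 3] → take B–H (3); add B.
Step 7: frontier [B–I 3, A–F 11, F–I 18, A–G 24] → take B–I (3); add I.
Step 8: frontier [A–F 11, A–G 24] → take A–F (11); add A.
MST edges: E–G, C–G, C–D, E–F, F–H, B–H, B–I, A–F; total weight 2+6+9+9+3+3+3+11 = 46.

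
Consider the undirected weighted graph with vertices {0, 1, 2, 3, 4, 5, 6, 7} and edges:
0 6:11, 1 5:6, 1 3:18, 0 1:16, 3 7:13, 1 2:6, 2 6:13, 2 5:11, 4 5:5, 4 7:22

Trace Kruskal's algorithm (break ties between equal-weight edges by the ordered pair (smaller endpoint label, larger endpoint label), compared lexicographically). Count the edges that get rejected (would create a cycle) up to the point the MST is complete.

2

Kruskal: consider edges lightest-first.
4 5 (5): add — endpoints in different components.
1 2 (6): add — endpoints in different components.
1 5 (6): add — endpoints in different components.
0 6 (11): add — endpoints in different components.
2 5 (11): skip — 2 and 5 already connected.
2 6 (13): add — endpoints in different components.
3 7 (13): add — endpoints in different components.
0 1 (16): skip — 0 and 1 already connected.
1 3 (18): add — endpoints in different components.
Edges rejected before the tree was complete: 2.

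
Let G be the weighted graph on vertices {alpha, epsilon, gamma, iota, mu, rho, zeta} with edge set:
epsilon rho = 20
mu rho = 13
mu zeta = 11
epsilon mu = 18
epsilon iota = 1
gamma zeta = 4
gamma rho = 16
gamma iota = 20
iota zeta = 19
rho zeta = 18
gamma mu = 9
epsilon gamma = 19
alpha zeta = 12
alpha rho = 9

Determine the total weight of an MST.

Grow the tree from zeta using Prim:
Step 1: cheapest edge leaving the tree is gamma zeta (4); add gamma.
Step 2: cheapest edge leaving the tree is gamma mu (9); add mu.
Step 3: cheapest edge leaving the tree is alpha zeta (12); add alpha.
Step 4: cheapest edge leaving the tree is alpha rho (9); add rho.
Step 5: cheapest edge leaving the tree is epsilon mu (18); add epsilon.
Step 6: cheapest edge leaving the tree is epsilon iota (1); add iota.
MST edges: gamma zeta, gamma mu, alpha zeta, alpha rho, epsilon mu, epsilon iota; total weight 4+9+12+9+18+1 = 53.

53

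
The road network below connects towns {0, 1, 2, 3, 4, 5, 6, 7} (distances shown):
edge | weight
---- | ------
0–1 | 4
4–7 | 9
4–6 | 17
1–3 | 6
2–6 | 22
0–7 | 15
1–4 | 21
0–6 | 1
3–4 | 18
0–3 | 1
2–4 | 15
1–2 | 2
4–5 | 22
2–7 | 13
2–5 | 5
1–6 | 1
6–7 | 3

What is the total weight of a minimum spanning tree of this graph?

22

Prim's algorithm from 4:
Step 1: cheapest edge leaving the tree is 4–7 (9); add 7.
Step 2: cheapest edge leaving the tree is 6–7 (3); add 6.
Step 3: cheapest edge leaving the tree is 0–6 (1); add 0.
Step 4: cheapest edge leaving the tree is 1–6 (1); add 1.
Step 5: cheapest edge leaving the tree is 0–3 (1); add 3.
Step 6: cheapest edge leaving the tree is 1–2 (2); add 2.
Step 7: cheapest edge leaving the tree is 2–5 (5); add 5.
MST edges: 4–7, 6–7, 0–6, 1–6, 0–3, 1–2, 2–5; total weight 9+3+1+1+1+2+5 = 22.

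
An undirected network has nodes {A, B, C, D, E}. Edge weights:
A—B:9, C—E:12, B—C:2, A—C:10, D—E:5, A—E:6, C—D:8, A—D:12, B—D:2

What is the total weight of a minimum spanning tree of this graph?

Kruskal's algorithm — process edges by increasing weight (ties by edge label):
B—C (2): add. Components now {A} {B,C} {D} {E}
B—D (2): add. Components now {A} {B,C,D} {E}
D—E (5): add. Components now {A} {B,C,D,E}
A—E (6): add. Components now {A,B,C,D,E}
MST edges: B—C, B—D, D—E, A—E; total weight 2+2+5+6 = 15.

15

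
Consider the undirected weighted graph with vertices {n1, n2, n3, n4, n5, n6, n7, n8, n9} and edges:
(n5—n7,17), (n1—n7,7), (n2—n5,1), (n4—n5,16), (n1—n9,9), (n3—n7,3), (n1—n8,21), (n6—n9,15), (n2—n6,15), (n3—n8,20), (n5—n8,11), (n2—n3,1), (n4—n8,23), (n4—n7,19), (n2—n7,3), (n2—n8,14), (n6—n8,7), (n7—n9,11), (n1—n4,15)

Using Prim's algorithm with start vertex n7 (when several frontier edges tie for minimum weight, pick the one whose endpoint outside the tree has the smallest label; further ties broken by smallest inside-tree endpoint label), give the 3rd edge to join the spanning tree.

n2-n5

Prim's algorithm from n7:
Step 1: cheapest edge leaving the tree is n2—n7 (3); add n2.
Step 2: cheapest edge leaving the tree is n2—n3 (1); add n3.
Step 3: cheapest edge leaving the tree is n2—n5 (1); add n5.
Step 4: cheapest edge leaving the tree is n1—n7 (7); add n1.
Step 5: cheapest edge leaving the tree is n1—n9 (9); add n9.
Step 6: cheapest edge leaving the tree is n5—n8 (11); add n8.
Step 7: cheapest edge leaving the tree is n6—n8 (7); add n6.
Step 8: cheapest edge leaving the tree is n1—n4 (15); add n4.
The 3rd edge added is n2—n5.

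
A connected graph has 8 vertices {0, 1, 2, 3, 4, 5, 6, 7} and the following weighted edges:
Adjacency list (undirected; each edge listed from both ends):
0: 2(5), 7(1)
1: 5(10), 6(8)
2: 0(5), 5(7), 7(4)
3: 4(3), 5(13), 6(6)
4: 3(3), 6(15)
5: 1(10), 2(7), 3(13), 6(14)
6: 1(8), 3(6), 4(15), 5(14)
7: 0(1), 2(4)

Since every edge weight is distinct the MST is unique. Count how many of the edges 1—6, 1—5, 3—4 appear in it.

3

Kruskal: consider edges lightest-first.
0—7 (1): add — endpoints in different components.
3—4 (3): add — endpoints in different components.
2—7 (4): add — endpoints in different components.
0—2 (5): skip — 0 and 2 already connected.
3—6 (6): add — endpoints in different components.
2—5 (7): add — endpoints in different components.
1—6 (8): add — endpoints in different components.
1—5 (10): add — endpoints in different components.
MST edge set: {0—7, 3—4, 2—7, 3—6, 2—5, 1—6, 1—5}.
Of the listed edges, {1—6, 1—5, 3—4} are in the MST → 3.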